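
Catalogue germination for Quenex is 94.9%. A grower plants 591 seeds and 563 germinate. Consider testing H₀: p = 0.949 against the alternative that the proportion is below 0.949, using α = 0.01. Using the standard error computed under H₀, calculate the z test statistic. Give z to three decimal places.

p̂ = 563/591 = 0.95262.
SE = √(p₀(1−p₀)/n) = √(0.048399/591) = 0.00905.
z = (0.95262 − 0.949)/0.00905 = 0.00362/0.00905 = 0.400.
p-value = P(Z < 0.400) ≈ 0.6555; since p > α = 0.01, fail to reject H₀.

z = 0.400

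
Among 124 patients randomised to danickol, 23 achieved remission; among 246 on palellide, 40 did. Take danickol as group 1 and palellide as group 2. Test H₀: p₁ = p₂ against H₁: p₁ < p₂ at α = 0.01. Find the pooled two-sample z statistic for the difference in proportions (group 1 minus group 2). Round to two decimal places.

z = 0.55

p̂₁ = 23/124 ≈ 0.1855, p̂₂ = 40/246 ≈ 0.1626.
Pooled p̂ = (23+40)/(124+246) = 63/370 = 0.1703.
SE = √(0.141278 × 0.0121296) = 0.0414.
z = (0.1855 − 0.1626)/0.0414 = 0.0229/0.0414 = 0.55.
p-value = P(Z < 0.553) ≈ 0.7098, so at α = 0.01 we fail to reject H₀.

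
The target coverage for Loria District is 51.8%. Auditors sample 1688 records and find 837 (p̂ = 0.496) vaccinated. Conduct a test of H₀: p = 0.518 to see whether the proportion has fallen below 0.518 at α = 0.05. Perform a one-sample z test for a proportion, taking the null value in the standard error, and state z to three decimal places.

z = -1.821

p̂ = 837/1688 = 0.495853.
SE = √(p₀(1−p₀)/n) = √(0.24968/1688) = 0.012162.
z = (0.495853 − 0.518)/0.012162 = -0.022147/0.012162 = -1.821.
p-value = P(Z < -1.821) ≈ 0.0343. With α = 0.05, reject H₀.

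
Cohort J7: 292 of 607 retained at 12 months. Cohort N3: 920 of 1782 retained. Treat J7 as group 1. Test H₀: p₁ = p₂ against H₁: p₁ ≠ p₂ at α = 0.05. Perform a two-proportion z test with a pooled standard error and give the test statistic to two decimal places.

p̂₁ = 292/607 = 0.4811, p̂₂ = 920/1782 = 0.5163.
Pooled p̂ = (292+920)/(607+1782) = 1212/2389 = 0.5073.
SE = √(0.249946 × 0.00220861) = 0.0235.
z = (0.4811 − 0.5163)/0.0235 = -0.0352/0.0235 = -1.50.
p-value = 2·P(Z > 1.499) ≈ 0.1339. With α = 0.05, fail to reject H₀.

z = -1.50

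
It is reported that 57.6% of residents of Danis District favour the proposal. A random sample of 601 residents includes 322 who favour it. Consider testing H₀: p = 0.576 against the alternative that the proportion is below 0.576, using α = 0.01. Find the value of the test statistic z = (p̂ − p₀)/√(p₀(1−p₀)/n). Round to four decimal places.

p̂ = 322/601 ≈ 0.535774.
Under H₀, SE = √(0.576·0.424/601) = √(0.000406363) = 0.020158.
z = (0.535774 − 0.576)/0.020158 = -0.040226/0.020158 = -1.9955.
p-value = P(Z < -1.996) ≈ 0.0230, so at α = 0.01 we fail to reject H₀.

z = -1.9955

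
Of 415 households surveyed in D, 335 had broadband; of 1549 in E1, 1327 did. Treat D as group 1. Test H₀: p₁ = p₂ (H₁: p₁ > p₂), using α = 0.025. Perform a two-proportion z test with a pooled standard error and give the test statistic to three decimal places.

p̂₁ = 335/415 ≈ 0.80723, p̂₂ = 1327/1549 ≈ 0.85668.
Pooled p̂ = (335+1327)/(415+1549) = 1662/1964 = 0.84623.
SE = √(0.130123 × 0.00305522) = 0.01994.
z = (0.80723 − 0.85668)/0.01994 = -0.04945/0.01994 = -2.480.
p-value = P(Z > -2.480) ≈ 0.9934, so at α = 0.025 we fail to reject H₀.

z = -2.480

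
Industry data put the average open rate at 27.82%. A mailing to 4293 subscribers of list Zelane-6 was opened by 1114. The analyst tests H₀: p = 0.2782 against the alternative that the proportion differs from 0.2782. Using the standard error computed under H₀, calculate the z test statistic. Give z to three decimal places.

p̂ = 1114/4293 ≈ 0.25949.
Under H₀, SE = √(0.2782·0.7218/4293) = √(4.67749e-05) = 0.00684.
z = (0.25949 − 0.2782)/0.00684 = -0.01871/0.00684 = -2.735.

z = -2.735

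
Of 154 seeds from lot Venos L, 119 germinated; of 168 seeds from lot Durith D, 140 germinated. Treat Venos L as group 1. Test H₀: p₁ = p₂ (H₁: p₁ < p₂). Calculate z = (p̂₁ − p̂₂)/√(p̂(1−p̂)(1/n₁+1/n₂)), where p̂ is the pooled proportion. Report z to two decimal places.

p̂₁ = 119/154 ≈ 0.7727, p̂₂ = 140/168 ≈ 0.8333.
Pooled p̂ = (119+140)/(154+168) = 259/322 = 0.8043.
SE = √(0.157372 × 0.0124459) = 0.0443.
z = (0.7727 − 0.8333)/0.0443 = -0.0606/0.0443 = -1.37.

z = -1.37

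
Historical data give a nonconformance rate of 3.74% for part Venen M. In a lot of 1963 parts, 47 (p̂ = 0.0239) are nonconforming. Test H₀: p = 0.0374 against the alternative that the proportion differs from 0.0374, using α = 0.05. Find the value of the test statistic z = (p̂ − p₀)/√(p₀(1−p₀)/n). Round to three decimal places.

z = -3.142

p̂ = 47/1963 ≈ 0.023943.
Under H₀, SE = √(0.0374·0.9626/1963) = √(1.83399e-05) = 0.004283.
z = (0.023943 − 0.0374)/0.004283 = -0.013457/0.004283 = -3.142.
p-value = 2·P(Z > 3.142) ≈ 0.0017, so at α = 0.05 we reject H₀.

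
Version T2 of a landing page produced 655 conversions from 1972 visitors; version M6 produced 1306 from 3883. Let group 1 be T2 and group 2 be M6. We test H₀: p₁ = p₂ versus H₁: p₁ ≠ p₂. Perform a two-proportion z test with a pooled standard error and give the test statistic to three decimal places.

z = -0.321

p̂₁ = 655/1972 ≈ 0.33215, p̂₂ = 1306/3883 ≈ 0.33634.
Pooled p̂ = (655+1306)/(1972+3883) = 1961/5855 = 0.33493.
SE = √(p̂(1−p̂)(1/n₁+1/n₂)) = √(0.33493·0.66507·0.000764632) = √(0.000170323) = 0.01305.
z = (0.33215 − 0.33634)/0.01305 = -0.00419/0.01305 = -0.321.
p-value = 2·P(Z > 0.321) ≈ 0.7483.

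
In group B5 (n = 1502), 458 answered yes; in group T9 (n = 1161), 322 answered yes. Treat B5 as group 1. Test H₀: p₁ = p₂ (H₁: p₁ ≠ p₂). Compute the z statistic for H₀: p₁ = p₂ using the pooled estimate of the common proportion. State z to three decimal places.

z = 1.551

p̂₁ = 458/1502 = 0.30493, p̂₂ = 322/1161 = 0.27735.
Pooled p̂ = (458+322)/(1502+1161) = 780/2663 = 0.29290.
SE = √(0.207111 × 0.00152711) = 0.01778.
z = (0.30493 − 0.27735)/0.01778 = 0.02758/0.01778 = 1.551.
Two-sided p-value ≈ 2·Φ(−1.551) = 0.1210.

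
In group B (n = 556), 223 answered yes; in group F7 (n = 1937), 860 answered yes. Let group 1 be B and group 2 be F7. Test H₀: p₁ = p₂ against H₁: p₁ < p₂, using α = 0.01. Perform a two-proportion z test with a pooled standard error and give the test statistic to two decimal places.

p̂₁ = 223/556 = 0.4011, p̂₂ = 860/1937 = 0.4440.
Pooled p̂ = (223+860)/(556+1937) = 1083/2493 = 0.4344.
SE = √(p̂(1−p̂)(1/n₁+1/n₂)) = √(0.4344·0.5656·0.00231482) = √(0.000568749) = 0.0238.
z = (0.4011 − 0.4440)/0.0238 = -0.0429/0.0238 = -1.80.
p-value = P(Z < -1.799) ≈ 0.0360, so at α = 0.01 we fail to reject H₀.

z = -1.80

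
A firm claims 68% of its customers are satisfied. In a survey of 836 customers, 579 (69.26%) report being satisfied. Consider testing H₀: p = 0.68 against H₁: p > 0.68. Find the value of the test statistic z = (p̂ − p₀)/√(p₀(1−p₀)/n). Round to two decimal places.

z = 0.78

p̂ = 579/836 = 0.6926.
Standard error under H₀: √(0.68×0.32/836) = 0.0161.
z = (0.6926 − 0.68)/0.0161 = 0.0126/0.0161 = 0.78.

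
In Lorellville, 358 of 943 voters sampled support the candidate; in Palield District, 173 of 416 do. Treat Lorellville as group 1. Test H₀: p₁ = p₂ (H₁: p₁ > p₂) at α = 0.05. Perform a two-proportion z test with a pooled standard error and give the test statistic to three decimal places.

p̂₁ = 358/943 = 0.37964, p̂₂ = 173/416 = 0.41587.
Pooled p̂ = (358+173)/(943+416) = 531/1359 = 0.39073.
SE = √(p̂(1−p̂)(1/n₁+1/n₂)) = √(0.39073·0.60927·0.00346429) = √(0.000824708) = 0.02872.
z = (0.37964 − 0.41587)/0.02872 = -0.03623/0.02872 = -1.261.
p-value = P(Z > -1.261) ≈ 0.8964; since p > α = 0.05, fail to reject H₀.

z = -1.261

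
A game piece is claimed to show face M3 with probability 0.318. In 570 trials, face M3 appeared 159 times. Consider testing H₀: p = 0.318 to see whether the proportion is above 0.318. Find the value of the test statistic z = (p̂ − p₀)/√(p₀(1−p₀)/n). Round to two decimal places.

p̂ = 159/570 = 0.27895.
Under H₀, SE = √(0.318·0.682/570) = √(0.000380484) = 0.01951.
z = (0.27895 − 0.318)/0.01951 = -0.03905/0.01951 = -2.00.

z = -2.00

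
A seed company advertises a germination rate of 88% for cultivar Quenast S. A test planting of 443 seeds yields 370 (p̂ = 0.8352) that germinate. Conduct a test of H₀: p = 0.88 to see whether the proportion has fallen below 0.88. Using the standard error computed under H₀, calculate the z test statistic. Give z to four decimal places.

p̂ = 370/443 ≈ 0.8352144.
Standard error under H₀: √(0.88×0.12/443) = 0.0154394.
z = (0.8352144 − 0.88)/0.0154394 = -0.0447856/0.0154394 = -2.9007.

z = -2.9007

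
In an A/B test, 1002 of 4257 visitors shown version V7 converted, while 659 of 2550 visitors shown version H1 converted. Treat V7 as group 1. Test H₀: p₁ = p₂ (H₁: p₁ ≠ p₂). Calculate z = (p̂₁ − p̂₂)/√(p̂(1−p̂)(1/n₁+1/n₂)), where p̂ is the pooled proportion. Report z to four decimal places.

z = -2.1435

p̂₁ = 1002/4257 = 0.23537703, p̂₂ = 659/2550 = 0.25843137.
Pooled p̂ = (1002+659)/(4257+2550) = 1661/6807 = 0.24401352.
SE = √(0.184471 × 0.000627064) = 0.01075524.
z = (0.23537703 − 0.25843137)/0.01075524 = -0.02305434/0.01075524 = -2.1435.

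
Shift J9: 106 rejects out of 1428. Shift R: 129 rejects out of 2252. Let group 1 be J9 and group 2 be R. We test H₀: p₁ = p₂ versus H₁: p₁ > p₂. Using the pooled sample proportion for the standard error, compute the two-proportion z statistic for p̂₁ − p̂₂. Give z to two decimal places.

p̂₁ = 106/1428 ≈ 0.07423, p̂₂ = 129/2252 ≈ 0.05728.
Pooled p̂ = (106+129)/(1428+2252) = 235/3680 = 0.06386.
SE = √(p̂(1−p̂)(1/n₁+1/n₂)) = √(0.06386·0.93614·0.00114433) = √(6.84089e-05) = 0.00827.
z = (0.07423 − 0.05728)/0.00827 = 0.01695/0.00827 = 2.05.

z = 2.05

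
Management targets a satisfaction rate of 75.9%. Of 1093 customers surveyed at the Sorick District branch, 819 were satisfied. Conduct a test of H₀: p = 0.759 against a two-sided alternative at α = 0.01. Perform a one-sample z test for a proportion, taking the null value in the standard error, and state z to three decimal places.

p̂ = 819/1093 = 0.74931.
SE = √(p₀(1−p₀)/n) = √(0.18292/1093) = 0.01294.
z = (0.74931 − 0.759)/0.01294 = -0.00969/0.01294 = -0.749.
Two-sided p-value ≈ 2·Φ(−0.749) = 0.4540, so at α = 0.01 we fail to reject H₀.

z = -0.749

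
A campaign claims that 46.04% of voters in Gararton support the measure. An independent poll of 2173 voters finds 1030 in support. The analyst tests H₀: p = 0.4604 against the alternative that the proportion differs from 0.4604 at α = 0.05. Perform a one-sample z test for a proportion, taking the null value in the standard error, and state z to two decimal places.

z = 1.27

p̂ = 1030/2173 ≈ 0.4740.
SE = √(p₀(1−p₀)/n) = √(0.24843/2173) = 0.0107.
z = (0.4740 − 0.4604)/0.0107 = 0.0136/0.0107 = 1.27.
Two-sided p-value ≈ 2·Φ(−1.272) = 0.2034; since p > α = 0.05, fail to reject H₀.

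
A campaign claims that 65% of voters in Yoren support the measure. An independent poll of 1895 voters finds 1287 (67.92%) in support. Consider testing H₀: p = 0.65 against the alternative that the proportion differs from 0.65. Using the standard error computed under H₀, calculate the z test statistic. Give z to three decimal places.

z = 2.661

p̂ = 1287/1895 ≈ 0.67916.
SE = √(p₀(1−p₀)/n) = √(0.2275/1895) = 0.01096.
z = (0.67916 − 0.65)/0.01096 = 0.02916/0.01096 = 2.661.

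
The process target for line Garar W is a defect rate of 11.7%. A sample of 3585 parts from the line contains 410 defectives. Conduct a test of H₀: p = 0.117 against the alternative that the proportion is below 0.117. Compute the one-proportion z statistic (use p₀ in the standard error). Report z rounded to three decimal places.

p̂ = 410/3585 ≈ 0.114365.
Under H₀, SE = √(0.117·0.883/3585) = √(2.88176e-05) = 0.005368.
z = (0.114365 − 0.117)/0.005368 = -0.002635/0.005368 = -0.491.
p-value = P(Z < -0.491) ≈ 0.3118.

z = -0.491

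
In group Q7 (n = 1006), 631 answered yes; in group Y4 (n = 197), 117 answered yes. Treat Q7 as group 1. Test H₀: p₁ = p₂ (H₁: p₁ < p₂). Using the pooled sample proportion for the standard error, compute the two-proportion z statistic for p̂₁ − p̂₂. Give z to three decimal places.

z = 0.882

p̂₁ = 631/1006 ≈ 0.62724, p̂₂ = 117/197 ≈ 0.59391.
Pooled p̂ = (631+117)/(1006+197) = 748/1203 = 0.62178.
SE = √(p̂(1−p̂)(1/n₁+1/n₂)) = √(0.62178·0.37822·0.00607018) = √(0.00142752) = 0.03778.
z = (0.62724 − 0.59391)/0.03778 = 0.03333/0.03778 = 0.882.
p-value = P(Z < 0.882) ≈ 0.8111.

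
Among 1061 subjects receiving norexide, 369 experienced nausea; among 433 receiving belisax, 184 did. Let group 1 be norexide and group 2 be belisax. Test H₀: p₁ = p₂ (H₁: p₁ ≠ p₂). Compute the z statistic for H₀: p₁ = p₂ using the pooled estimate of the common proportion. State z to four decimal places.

z = -2.8022

p̂₁ = 369/1061 = 0.3477851, p̂₂ = 184/433 = 0.4249423.
Pooled p̂ = (369+184)/(1061+433) = 553/1494 = 0.3701473.
SE = √(0.233138 × 0.00325198) = 0.0275347.
z = (0.3477851 − 0.4249423)/0.0275347 = -0.0771572/0.0275347 = -2.8022.
p-value = 2·P(Z > 2.802) ≈ 0.0051.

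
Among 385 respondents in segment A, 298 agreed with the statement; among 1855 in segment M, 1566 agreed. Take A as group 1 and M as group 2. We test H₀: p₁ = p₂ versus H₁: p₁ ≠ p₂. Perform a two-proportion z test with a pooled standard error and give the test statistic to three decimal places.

p̂₁ = 298/385 ≈ 0.77403, p̂₂ = 1566/1855 ≈ 0.84420.
Pooled p̂ = (298+1566)/(385+1855) = 1864/2240 = 0.83214.
SE = √(0.139681 × 0.00313649) = 0.02093.
z = (0.77403 − 0.84420)/0.02093 = -0.07017/0.02093 = -3.353.
p-value = 2·P(Z > 3.353) ≈ 0.0008.

z = -3.353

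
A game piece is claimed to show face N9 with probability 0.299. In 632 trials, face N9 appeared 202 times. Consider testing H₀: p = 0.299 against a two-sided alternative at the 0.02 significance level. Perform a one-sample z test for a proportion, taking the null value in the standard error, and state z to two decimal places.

z = 1.13

p̂ = 202/632 ≈ 0.3196.
SE = √(p₀(1−p₀)/n) = √(0.2096/632) = 0.0182.
z = (0.3196 − 0.299)/0.0182 = 0.0206/0.0182 = 1.13.
p-value = 2·P(Z > 1.132) ≈ 0.2575, so at α = 0.02 we fail to reject H₀.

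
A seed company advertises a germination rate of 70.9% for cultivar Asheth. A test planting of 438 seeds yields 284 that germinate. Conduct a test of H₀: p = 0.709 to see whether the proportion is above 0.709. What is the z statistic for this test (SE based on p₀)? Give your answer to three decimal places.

z = -2.792

p̂ = 284/438 ≈ 0.648402.
Standard error under H₀: √(0.709×0.291/438) = 0.021704.
z = (0.648402 − 0.709)/0.021704 = -0.060598/0.021704 = -2.792.
p-value = P(Z > -2.792) ≈ 0.9974.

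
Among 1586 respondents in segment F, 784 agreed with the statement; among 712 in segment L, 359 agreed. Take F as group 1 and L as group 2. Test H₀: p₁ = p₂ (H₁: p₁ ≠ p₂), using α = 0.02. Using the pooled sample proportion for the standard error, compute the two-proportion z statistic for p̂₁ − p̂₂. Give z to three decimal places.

p̂₁ = 784/1586 ≈ 0.49433, p̂₂ = 359/712 ≈ 0.50421.
Pooled p̂ = (784+359)/(1586+712) = 1143/2298 = 0.49739.
SE = √(0.249993 × 0.00203501) = 0.02256.
z = (0.49433 − 0.50421)/0.02256 = -0.00988/0.02256 = -0.438.
Two-sided p-value ≈ 2·Φ(−0.438) = 0.6611. With α = 0.02, fail to reject H₀.

z = -0.438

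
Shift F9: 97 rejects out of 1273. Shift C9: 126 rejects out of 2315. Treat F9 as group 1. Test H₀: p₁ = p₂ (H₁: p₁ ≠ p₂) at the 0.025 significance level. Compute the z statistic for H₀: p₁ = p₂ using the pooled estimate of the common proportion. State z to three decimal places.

z = 2.584

p̂₁ = 97/1273 ≈ 0.076198, p̂₂ = 126/2315 ≈ 0.054428.
Pooled p̂ = (97+126)/(1273+2315) = 223/3588 = 0.062152.
SE = √(0.0582888 × 0.00121751) = 0.008424.
z = (0.076198 − 0.054428)/0.008424 = 0.021770/0.008424 = 2.584.
Two-sided p-value ≈ 2·Φ(−2.584) = 0.0098; since p < α = 0.025, reject H₀.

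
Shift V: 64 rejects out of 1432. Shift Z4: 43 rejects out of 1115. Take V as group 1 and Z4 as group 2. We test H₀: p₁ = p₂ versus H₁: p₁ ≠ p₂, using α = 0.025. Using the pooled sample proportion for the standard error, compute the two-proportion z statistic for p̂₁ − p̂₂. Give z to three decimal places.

z = 0.765

p̂₁ = 64/1432 = 0.044693, p̂₂ = 43/1115 = 0.038565.
Pooled p̂ = (64+43)/(1432+1115) = 107/2547 = 0.042010.
SE = √(0.0402454 × 0.00159519) = 0.008012.
z = (0.044693 − 0.038565)/0.008012 = 0.006128/0.008012 = 0.765.
p-value = 2·P(Z > 0.765) ≈ 0.4444, so at α = 0.025 we fail to reject H₀.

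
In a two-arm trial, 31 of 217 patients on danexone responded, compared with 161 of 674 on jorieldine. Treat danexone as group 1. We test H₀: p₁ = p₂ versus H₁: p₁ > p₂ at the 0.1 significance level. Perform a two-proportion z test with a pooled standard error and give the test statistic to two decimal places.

p̂₁ = 31/217 = 0.1429, p̂₂ = 161/674 = 0.2389.
Pooled p̂ = (31+161)/(217+674) = 192/891 = 0.2155.
SE = √(0.169053 × 0.00609197) = 0.0321.
z = (0.1429 − 0.2389)/0.0321 = -0.0960/0.0321 = -2.99.
p-value = P(Z > -2.992) ≈ 0.9986, so at α = 0.1 we fail to reject H₀.

z = -2.99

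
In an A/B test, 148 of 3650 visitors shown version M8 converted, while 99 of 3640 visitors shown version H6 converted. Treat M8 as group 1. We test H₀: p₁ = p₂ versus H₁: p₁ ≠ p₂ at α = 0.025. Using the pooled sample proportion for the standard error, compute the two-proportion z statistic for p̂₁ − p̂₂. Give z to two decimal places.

z = 3.15

p̂₁ = 148/3650 ≈ 0.04055, p̂₂ = 99/3640 ≈ 0.02720.
Pooled p̂ = (148+99)/(3650+3640) = 247/7290 = 0.03388.
SE = √(p̂(1−p̂)(1/n₁+1/n₂)) = √(0.03388·0.96612·0.000548698) = √(1.79611e-05) = 0.00424.
z = (0.04055 − 0.02720)/0.00424 = 0.01335/0.00424 = 3.15.
p-value = 2·P(Z > 3.150) ≈ 0.0016, so at α = 0.025 we reject H₀.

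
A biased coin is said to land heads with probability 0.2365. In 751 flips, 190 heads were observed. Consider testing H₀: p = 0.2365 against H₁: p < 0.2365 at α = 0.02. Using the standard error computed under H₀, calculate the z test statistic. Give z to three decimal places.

p̂ = 190/751 = 0.25300.
Standard error under H₀: √(0.2365×0.7635/751) = 0.01551.
z = (0.25300 − 0.2365)/0.01551 = 0.01650/0.01551 = 1.064.
p-value = P(Z < 1.064) ≈ 0.8563; since p > α = 0.02, fail to reject H₀.

z = 1.064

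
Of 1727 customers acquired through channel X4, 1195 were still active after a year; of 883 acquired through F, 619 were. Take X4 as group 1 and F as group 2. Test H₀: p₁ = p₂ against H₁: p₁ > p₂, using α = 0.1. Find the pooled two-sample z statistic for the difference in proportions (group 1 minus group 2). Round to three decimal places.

p̂₁ = 1195/1727 ≈ 0.69195, p̂₂ = 619/883 ≈ 0.70102.
Pooled p̂ = (1195+619)/(1727+883) = 1814/2610 = 0.69502.
SE = √(p̂(1−p̂)(1/n₁+1/n₂)) = √(0.69502·0.30498·0.00171154) = √(0.000362791) = 0.01905.
z = (0.69195 − 0.70102)/0.01905 = -0.00907/0.01905 = -0.476.
p-value = P(Z > -0.476) ≈ 0.6830, so at α = 0.1 we fail to reject H₀.

z = -0.476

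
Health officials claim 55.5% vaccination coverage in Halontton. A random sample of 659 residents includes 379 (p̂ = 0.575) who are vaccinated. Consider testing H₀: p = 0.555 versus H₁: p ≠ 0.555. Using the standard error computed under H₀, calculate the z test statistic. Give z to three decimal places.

z = 1.039

p̂ = 379/659 = 0.57511.
Standard error under H₀: √(0.555×0.445/659) = 0.01936.
z = (0.57511 − 0.555)/0.01936 = 0.02011/0.01936 = 1.039.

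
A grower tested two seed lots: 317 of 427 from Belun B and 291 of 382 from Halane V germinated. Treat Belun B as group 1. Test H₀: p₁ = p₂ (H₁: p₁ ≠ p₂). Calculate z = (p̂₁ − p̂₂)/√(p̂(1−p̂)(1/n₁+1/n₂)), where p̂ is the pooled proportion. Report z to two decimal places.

p̂₁ = 317/427 ≈ 0.7424, p̂₂ = 291/382 ≈ 0.7618.
Pooled p̂ = (317+291)/(427+382) = 608/809 = 0.7515.
SE = √(0.186725 × 0.00495972) = 0.0304.
z = (0.7424 − 0.7618)/0.0304 = -0.0194/0.0304 = -0.64.

z = -0.64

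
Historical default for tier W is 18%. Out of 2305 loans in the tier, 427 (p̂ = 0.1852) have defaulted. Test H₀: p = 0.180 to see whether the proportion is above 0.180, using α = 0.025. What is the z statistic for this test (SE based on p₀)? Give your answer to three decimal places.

z = 0.656

p̂ = 427/2305 ≈ 0.18525.
Standard error under H₀: √(0.18×0.82/2305) = 0.00800.
z = (0.18525 − 0.18)/0.00800 = 0.00525/0.00800 = 0.656.
p-value = P(Z > 0.656) ≈ 0.2559. With α = 0.025, fail to reject H₀.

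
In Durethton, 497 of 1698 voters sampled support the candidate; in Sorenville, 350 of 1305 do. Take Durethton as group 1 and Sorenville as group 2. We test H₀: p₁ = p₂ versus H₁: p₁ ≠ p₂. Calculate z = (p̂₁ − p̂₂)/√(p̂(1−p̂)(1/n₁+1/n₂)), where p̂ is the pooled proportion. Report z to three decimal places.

p̂₁ = 497/1698 ≈ 0.29270, p̂₂ = 350/1305 ≈ 0.26820.
Pooled p̂ = (497+350)/(1698+1305) = 847/3003 = 0.28205.
SE = √(p̂(1−p̂)(1/n₁+1/n₂)) = √(0.28205·0.71795·0.00135521) = √(0.000274428) = 0.01657.
z = (0.29270 − 0.26820)/0.01657 = 0.02450/0.01657 = 1.479.
p-value = 2·P(Z > 1.479) ≈ 0.1392.

z = 1.479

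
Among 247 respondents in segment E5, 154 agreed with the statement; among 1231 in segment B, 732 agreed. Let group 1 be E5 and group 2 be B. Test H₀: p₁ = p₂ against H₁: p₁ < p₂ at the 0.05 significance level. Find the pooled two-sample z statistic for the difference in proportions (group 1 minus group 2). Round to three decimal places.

p̂₁ = 154/247 ≈ 0.62348, p̂₂ = 732/1231 ≈ 0.59464.
Pooled p̂ = (154+732)/(247+1231) = 886/1478 = 0.59946.
SE = √(p̂(1−p̂)(1/n₁+1/n₂)) = √(0.59946·0.40054·0.00486093) = √(0.00116715) = 0.03416.
z = (0.62348 − 0.59464)/0.03416 = 0.02884/0.03416 = 0.844.
p-value = P(Z < 0.844) ≈ 0.8007. With α = 0.05, fail to reject H₀.

z = 0.844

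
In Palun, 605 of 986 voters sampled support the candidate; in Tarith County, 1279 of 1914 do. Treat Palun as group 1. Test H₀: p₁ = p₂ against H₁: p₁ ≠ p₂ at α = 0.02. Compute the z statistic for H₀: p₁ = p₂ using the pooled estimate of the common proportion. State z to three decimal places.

z = -2.922

p̂₁ = 605/986 ≈ 0.61359, p̂₂ = 1279/1914 ≈ 0.66823.
Pooled p̂ = (605+1279)/(986+1914) = 1884/2900 = 0.64966.
SE = √(0.227603 × 0.00153666) = 0.01870.
z = (0.61359 − 0.66823)/0.01870 = -0.05464/0.01870 = -2.922.
p-value = 2·P(Z > 2.922) ≈ 0.0035; since p < α = 0.02, reject H₀.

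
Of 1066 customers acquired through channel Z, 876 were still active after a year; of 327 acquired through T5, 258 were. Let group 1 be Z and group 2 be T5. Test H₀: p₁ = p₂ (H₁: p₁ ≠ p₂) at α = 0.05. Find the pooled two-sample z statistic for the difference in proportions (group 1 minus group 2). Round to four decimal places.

z = 1.3326

p̂₁ = 876/1066 = 0.821764, p̂₂ = 258/327 = 0.788991.
Pooled p̂ = (876+258)/(1066+327) = 1134/1393 = 0.814070.
SE = √(p̂(1−p̂)(1/n₁+1/n₂)) = √(0.814070·0.185930·0.00399619) = √(0.000604863) = 0.024594.
z = (0.821764 − 0.788991)/0.024594 = 0.032773/0.024594 = 1.3326.
p-value = 2·P(Z > 1.333) ≈ 0.1827; since p > α = 0.05, fail to reject H₀.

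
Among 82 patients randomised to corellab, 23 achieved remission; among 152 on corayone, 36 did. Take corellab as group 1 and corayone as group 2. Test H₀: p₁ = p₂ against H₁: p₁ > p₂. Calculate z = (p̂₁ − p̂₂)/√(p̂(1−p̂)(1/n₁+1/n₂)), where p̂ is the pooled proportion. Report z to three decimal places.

z = 0.734

p̂₁ = 23/82 ≈ 0.28049, p̂₂ = 36/152 ≈ 0.23684.
Pooled p̂ = (23+36)/(82+152) = 59/234 = 0.25214.
SE = √(p̂(1−p̂)(1/n₁+1/n₂)) = √(0.25214·0.74786·0.0187741) = √(0.00354011) = 0.05950.
z = (0.28049 − 0.23684)/0.05950 = 0.04365/0.05950 = 0.734.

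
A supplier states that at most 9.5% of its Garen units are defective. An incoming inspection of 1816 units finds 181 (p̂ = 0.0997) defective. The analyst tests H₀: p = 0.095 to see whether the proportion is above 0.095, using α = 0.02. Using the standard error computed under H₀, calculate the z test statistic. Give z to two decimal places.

p̂ = 181/1816 ≈ 0.0997.
Under H₀, SE = √(0.095·0.905/1816) = √(4.73431e-05) = 0.0069.
z = (0.0997 − 0.095)/0.0069 = 0.0047/0.0069 = 0.68.
p-value = P(Z > 0.679) ≈ 0.2487; since p > α = 0.02, fail to reject H₀.

z = 0.68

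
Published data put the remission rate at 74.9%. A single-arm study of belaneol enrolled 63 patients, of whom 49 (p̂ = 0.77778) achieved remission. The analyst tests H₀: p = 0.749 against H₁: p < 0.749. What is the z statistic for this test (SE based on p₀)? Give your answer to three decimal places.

p̂ = 49/63 ≈ 0.77778.
SE = √(p₀(1−p₀)/n) = √(0.188/63) = 0.05463.
z = (0.77778 − 0.749)/0.05463 = 0.02878/0.05463 = 0.527.
p-value = P(Z < 0.527) ≈ 0.7008.

z = 0.527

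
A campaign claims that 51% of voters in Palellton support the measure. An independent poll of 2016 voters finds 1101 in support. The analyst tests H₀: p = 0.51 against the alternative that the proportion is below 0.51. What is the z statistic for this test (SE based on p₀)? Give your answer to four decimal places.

p̂ = 1101/2016 ≈ 0.5461310.
SE = √(p₀(1−p₀)/n) = √(0.2499/2016) = 0.0111337.
z = (0.5461310 − 0.51)/0.0111337 = 0.0361310/0.0111337 = 3.2452.
p-value = P(Z < 3.245) ≈ 0.9994.

z = 3.2452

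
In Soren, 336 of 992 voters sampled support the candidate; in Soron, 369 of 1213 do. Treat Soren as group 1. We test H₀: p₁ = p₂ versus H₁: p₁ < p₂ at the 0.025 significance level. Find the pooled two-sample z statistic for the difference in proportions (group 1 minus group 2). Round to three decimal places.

z = 1.728

p̂₁ = 336/992 ≈ 0.338710, p̂₂ = 369/1213 ≈ 0.304204.
Pooled p̂ = (336+369)/(992+1213) = 705/2205 = 0.319728.
SE = √(0.217502 × 0.00183247) = 0.019964.
z = (0.338710 − 0.304204)/0.019964 = 0.034506/0.019964 = 1.728.
p-value = P(Z < 1.728) ≈ 0.9580, so at α = 0.025 we fail to reject H₀.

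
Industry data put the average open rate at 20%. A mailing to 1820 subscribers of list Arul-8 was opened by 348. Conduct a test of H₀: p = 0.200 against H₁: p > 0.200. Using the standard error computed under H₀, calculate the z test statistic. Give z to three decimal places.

p̂ = 348/1820 = 0.191209.
Standard error under H₀: √(0.2×0.8/1820) = 0.009376.
z = (0.191209 − 0.2)/0.009376 = -0.008791/0.009376 = -0.938.

z = -0.938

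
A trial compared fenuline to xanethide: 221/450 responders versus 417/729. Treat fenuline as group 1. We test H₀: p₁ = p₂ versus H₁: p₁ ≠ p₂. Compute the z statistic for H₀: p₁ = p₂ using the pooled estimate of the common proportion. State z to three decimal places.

z = -2.708

p̂₁ = 221/450 ≈ 0.491111, p̂₂ = 417/729 ≈ 0.572016.
Pooled p̂ = (221+417)/(450+729) = 638/1179 = 0.541137.
SE = √(p̂(1−p̂)(1/n₁+1/n₂)) = √(0.541137·0.458863·0.00359396) = √(0.000892409) = 0.029873.
z = (0.491111 − 0.572016)/0.029873 = -0.080905/0.029873 = -2.708.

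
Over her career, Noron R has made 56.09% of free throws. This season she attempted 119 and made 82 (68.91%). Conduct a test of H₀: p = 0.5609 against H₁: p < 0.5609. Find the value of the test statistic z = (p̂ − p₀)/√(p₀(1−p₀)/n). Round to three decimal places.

z = 2.817

p̂ = 82/119 ≈ 0.689076.
SE = √(p₀(1−p₀)/n) = √(0.24629/119) = 0.045494.
z = (0.689076 − 0.5609)/0.045494 = 0.128176/0.045494 = 2.817.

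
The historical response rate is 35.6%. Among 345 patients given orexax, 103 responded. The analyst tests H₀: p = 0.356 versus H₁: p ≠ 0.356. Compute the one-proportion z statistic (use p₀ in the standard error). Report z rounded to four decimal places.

z = -2.2286

p̂ = 103/345 = 0.2985507.
Under H₀, SE = √(0.356·0.644/345) = √(0.000664533) = 0.0257785.
z = (0.2985507 − 0.356)/0.0257785 = -0.0574493/0.0257785 = -2.2286.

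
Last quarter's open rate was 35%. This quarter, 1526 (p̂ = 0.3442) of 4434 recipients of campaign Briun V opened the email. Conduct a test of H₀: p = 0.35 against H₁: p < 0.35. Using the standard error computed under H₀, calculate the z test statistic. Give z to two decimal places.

z = -0.82

p̂ = 1526/4434 = 0.34416.
Under H₀, SE = √(0.35·0.65/4434) = √(5.13081e-05) = 0.00716.
z = (0.34416 − 0.35)/0.00716 = -0.00584/0.00716 = -0.82.
p-value = P(Z < -0.815) ≈ 0.2074.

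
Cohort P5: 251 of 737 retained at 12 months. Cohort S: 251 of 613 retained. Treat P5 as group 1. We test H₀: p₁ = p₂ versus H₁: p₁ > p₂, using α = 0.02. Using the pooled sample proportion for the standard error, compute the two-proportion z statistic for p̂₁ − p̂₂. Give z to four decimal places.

z = -2.6076

p̂₁ = 251/737 ≈ 0.3405699, p̂₂ = 251/613 ≈ 0.4094617.
Pooled p̂ = (251+251)/(737+613) = 502/1350 = 0.3718519.
SE = √(0.233578 × 0.00298817) = 0.0264192.
z = (0.3405699 − 0.4094617)/0.0264192 = -0.0688918/0.0264192 = -2.6076.
p-value = P(Z > -2.608) ≈ 0.9954. With α = 0.02, fail to reject H₀.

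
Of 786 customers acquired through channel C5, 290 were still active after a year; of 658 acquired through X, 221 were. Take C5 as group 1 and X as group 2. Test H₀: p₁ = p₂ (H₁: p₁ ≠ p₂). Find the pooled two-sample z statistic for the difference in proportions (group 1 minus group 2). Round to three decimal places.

z = 1.310

p̂₁ = 290/786 ≈ 0.368957, p̂₂ = 221/658 ≈ 0.335866.
Pooled p̂ = (290+221)/(786+658) = 511/1444 = 0.353878.
SE = √(p̂(1−p̂)(1/n₁+1/n₂)) = √(0.353878·0.646122·0.00279202) = √(0.000638391) = 0.025266.
z = (0.368957 − 0.335866)/0.025266 = 0.033091/0.025266 = 1.310.
Two-sided p-value ≈ 2·Φ(−1.310) = 0.1903.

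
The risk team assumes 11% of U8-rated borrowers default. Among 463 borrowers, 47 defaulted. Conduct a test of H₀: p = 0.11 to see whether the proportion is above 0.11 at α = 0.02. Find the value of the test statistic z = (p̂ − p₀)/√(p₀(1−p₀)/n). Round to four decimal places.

p̂ = 47/463 = 0.101512.
SE = √(p₀(1−p₀)/n) = √(0.0979/463) = 0.014541.
z = (0.101512 − 0.11)/0.014541 = -0.008488/0.014541 = -0.5837.
p-value = P(Z > -0.584) ≈ 0.7203, so at α = 0.02 we fail to reject H₀.

z = -0.5837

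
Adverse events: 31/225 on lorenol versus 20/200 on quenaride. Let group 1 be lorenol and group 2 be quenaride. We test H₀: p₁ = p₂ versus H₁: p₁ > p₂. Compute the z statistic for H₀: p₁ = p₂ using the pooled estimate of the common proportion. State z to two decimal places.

z = 1.20

p̂₁ = 31/225 ≈ 0.1378, p̂₂ = 20/200 ≈ 0.1000.
Pooled p̂ = (31+20)/(225+200) = 51/425 = 0.1200.
SE = √(p̂(1−p̂)(1/n₁+1/n₂)) = √(0.1200·0.8800·0.00944444) = √(0.000997333) = 0.0316.
z = (0.1378 − 0.1000)/0.0316 = 0.0378/0.0316 = 1.20.
p-value = P(Z > 1.196) ≈ 0.1158.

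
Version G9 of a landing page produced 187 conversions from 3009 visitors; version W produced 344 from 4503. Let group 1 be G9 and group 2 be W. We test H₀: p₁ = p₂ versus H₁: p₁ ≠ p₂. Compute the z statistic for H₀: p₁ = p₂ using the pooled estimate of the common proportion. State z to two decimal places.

z = -2.36

p̂₁ = 187/3009 ≈ 0.06215, p̂₂ = 344/4503 ≈ 0.07639.
Pooled p̂ = (187+344)/(3009+4503) = 531/7512 = 0.07069.
SE = √(p̂(1−p̂)(1/n₁+1/n₂)) = √(0.07069·0.92931·0.00055441) = √(3.64194e-05) = 0.00603.
z = (0.06215 − 0.07639)/0.00603 = -0.01424/0.00603 = -2.36.
p-value = 2·P(Z > 2.361) ≈ 0.0182.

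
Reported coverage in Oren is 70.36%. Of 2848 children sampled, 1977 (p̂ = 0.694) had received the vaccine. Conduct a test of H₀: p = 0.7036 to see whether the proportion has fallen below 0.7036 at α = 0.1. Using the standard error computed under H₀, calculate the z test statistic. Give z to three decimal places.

p̂ = 1977/2848 ≈ 0.69417.
Under H₀, SE = √(0.7036·0.2964/2848) = √(7.32258e-05) = 0.00856.
z = (0.69417 − 0.7036)/0.00856 = -0.00943/0.00856 = -1.102.
p-value = P(Z < -1.102) ≈ 0.1353, so at α = 0.1 we fail to reject H₀.

z = -1.102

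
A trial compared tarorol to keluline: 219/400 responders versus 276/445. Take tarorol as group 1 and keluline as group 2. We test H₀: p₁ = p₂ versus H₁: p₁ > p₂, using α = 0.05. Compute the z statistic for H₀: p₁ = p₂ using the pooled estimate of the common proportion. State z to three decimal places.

z = -2.143

p̂₁ = 219/400 = 0.54750, p̂₂ = 276/445 = 0.62022.
Pooled p̂ = (219+276)/(400+445) = 495/845 = 0.58580.
SE = √(0.242639 × 0.00474719) = 0.03394.
z = (0.54750 − 0.62022)/0.03394 = -0.07272/0.03394 = -2.143.
p-value = P(Z > -2.143) ≈ 0.9839; since p > α = 0.05, fail to reject H₀.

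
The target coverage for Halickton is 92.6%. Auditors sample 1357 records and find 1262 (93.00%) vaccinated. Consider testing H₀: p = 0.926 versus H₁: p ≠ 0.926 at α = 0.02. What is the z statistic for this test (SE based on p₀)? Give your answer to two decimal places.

z = 0.56

p̂ = 1262/1357 ≈ 0.9300.
Standard error under H₀: √(0.926×0.074/1357) = 0.0071.
z = (0.9300 − 0.926)/0.0071 = 0.0040/0.0071 = 0.56.
p-value = 2·P(Z > 0.562) ≈ 0.5742. With α = 0.02, fail to reject H₀.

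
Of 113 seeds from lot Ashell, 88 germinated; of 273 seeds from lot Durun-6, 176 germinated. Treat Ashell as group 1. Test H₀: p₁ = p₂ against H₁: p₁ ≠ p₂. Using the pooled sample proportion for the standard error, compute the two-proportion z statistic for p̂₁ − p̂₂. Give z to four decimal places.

z = 2.5779

p̂₁ = 88/113 ≈ 0.778761, p̂₂ = 176/273 ≈ 0.644689.
Pooled p̂ = (88+176)/(113+273) = 264/386 = 0.683938.
SE = √(p̂(1−p̂)(1/n₁+1/n₂)) = √(0.683938·0.316062·0.0125126) = √(0.0027048) = 0.052008.
z = (0.778761 − 0.644689)/0.052008 = 0.134072/0.052008 = 2.5779.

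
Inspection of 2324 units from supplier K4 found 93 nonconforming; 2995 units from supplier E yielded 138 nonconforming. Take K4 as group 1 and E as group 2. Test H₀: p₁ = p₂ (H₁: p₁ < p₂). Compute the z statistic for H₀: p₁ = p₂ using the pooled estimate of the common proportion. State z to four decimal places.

z = -1.0755

p̂₁ = 93/2324 ≈ 0.0400172, p̂₂ = 138/2995 ≈ 0.0460768.
Pooled p̂ = (93+138)/(2324+2995) = 231/5319 = 0.0434292.
SE = √(0.0415431 × 0.000764182) = 0.0056344.
z = (0.0400172 − 0.0460768)/0.0056344 = -0.0060596/0.0056344 = -1.0755.
p-value = P(Z < -1.075) ≈ 0.1411.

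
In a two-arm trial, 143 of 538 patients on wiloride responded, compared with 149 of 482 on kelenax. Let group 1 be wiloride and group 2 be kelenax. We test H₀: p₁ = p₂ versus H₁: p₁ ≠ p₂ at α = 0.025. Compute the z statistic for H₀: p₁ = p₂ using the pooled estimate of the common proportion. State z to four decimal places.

p̂₁ = 143/538 = 0.265799, p̂₂ = 149/482 = 0.309129.
Pooled p̂ = (143+149)/(538+482) = 292/1020 = 0.286275.
SE = √(p̂(1−p̂)(1/n₁+1/n₂)) = √(0.286275·0.713725·0.00393342) = √(0.000803683) = 0.028349.
z = (0.265799 − 0.309129)/0.028349 = -0.043330/0.028349 = -1.5284.
p-value = 2·P(Z > 1.528) ≈ 0.1264, so at α = 0.025 we fail to reject H₀.

z = -1.5284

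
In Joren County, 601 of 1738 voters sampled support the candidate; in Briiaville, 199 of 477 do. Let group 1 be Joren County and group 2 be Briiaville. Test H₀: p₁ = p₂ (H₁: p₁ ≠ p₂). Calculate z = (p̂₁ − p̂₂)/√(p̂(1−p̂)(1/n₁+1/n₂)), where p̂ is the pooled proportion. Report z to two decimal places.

z = -2.88

p̂₁ = 601/1738 = 0.3458, p̂₂ = 199/477 = 0.4172.
Pooled p̂ = (601+199)/(1738+477) = 800/2215 = 0.3612.
SE = √(p̂(1−p̂)(1/n₁+1/n₂)) = √(0.3612·0.6388·0.00267181) = √(0.000616459) = 0.0248.
z = (0.3458 − 0.4172)/0.0248 = -0.0714/0.0248 = -2.88.
Two-sided p-value ≈ 2·Φ(−2.875) = 0.0040.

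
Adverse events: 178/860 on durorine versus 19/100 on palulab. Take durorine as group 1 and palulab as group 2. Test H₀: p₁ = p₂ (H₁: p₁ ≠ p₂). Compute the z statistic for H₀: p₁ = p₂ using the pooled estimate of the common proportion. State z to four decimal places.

p̂₁ = 178/860 = 0.206977, p̂₂ = 19/100 = 0.190000.
Pooled p̂ = (178+19)/(860+100) = 197/960 = 0.205208.
SE = √(p̂(1−p̂)(1/n₁+1/n₂)) = √(0.205208·0.794792·0.0111628) = √(0.00182063) = 0.042669.
z = (0.206977 − 0.190000)/0.042669 = 0.016977/0.042669 = 0.3979.
p-value = 2·P(Z > 0.398) ≈ 0.6907.

z = 0.3979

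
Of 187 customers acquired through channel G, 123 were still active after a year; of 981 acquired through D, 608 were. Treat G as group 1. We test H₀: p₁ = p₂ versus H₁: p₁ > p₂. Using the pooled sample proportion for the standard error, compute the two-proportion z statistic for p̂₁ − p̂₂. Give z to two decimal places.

z = 0.98

p̂₁ = 123/187 = 0.6578, p̂₂ = 608/981 = 0.6198.
Pooled p̂ = (123+608)/(187+981) = 731/1168 = 0.6259.
SE = √(0.23416 × 0.00636696) = 0.0386.
z = (0.6578 − 0.6198)/0.0386 = 0.0380/0.0386 = 0.98.
p-value = P(Z > 0.984) ≈ 0.1627.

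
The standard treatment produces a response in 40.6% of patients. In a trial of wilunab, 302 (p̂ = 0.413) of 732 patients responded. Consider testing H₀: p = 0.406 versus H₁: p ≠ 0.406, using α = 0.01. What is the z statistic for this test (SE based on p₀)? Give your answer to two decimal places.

z = 0.36

p̂ = 302/732 ≈ 0.4126.
Standard error under H₀: √(0.406×0.594/732) = 0.0182.
z = (0.4126 − 0.406)/0.0182 = 0.0066/0.0182 = 0.36.
p-value = 2·P(Z > 0.362) ≈ 0.7174, so at α = 0.01 we fail to reject H₀.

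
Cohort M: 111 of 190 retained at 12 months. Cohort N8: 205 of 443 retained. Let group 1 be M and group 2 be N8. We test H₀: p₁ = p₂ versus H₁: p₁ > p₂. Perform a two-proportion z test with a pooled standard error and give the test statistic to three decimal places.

p̂₁ = 111/190 ≈ 0.58421, p̂₂ = 205/443 ≈ 0.46275.
Pooled p̂ = (111+205)/(190+443) = 316/633 = 0.49921.
SE = √(p̂(1−p̂)(1/n₁+1/n₂)) = √(0.49921·0.50079·0.00752049) = √(0.00188012) = 0.04336.
z = (0.58421 − 0.46275)/0.04336 = 0.12146/0.04336 = 2.801.

z = 2.801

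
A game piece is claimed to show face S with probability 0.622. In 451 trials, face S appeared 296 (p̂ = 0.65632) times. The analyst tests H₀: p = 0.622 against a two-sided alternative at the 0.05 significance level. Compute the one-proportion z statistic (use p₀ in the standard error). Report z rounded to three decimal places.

z = 1.503

p̂ = 296/451 ≈ 0.65632.
SE = √(p₀(1−p₀)/n) = √(0.23512/451) = 0.02283.
z = (0.65632 − 0.622)/0.02283 = 0.03432/0.02283 = 1.503.
p-value = 2·P(Z > 1.503) ≈ 0.1328, so at α = 0.05 we fail to reject H₀.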